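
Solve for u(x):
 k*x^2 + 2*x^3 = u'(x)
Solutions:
 u(x) = C1 + k*x^3/3 + x^4/2


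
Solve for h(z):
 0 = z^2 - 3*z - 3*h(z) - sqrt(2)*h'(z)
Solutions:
 h(z) = C1*exp(-3*sqrt(2)*z/2) + z^2/3 - z - 2*sqrt(2)*z/9 + 4/27 + sqrt(2)/3


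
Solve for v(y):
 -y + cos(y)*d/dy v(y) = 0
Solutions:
 v(y) = C1 + Integral(y/cos(y), y)


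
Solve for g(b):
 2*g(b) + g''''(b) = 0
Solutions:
 g(b) = (C1*sin(2^(3/4)*b/2) + C2*cos(2^(3/4)*b/2))*exp(-2^(3/4)*b/2) + (C3*sin(2^(3/4)*b/2) + C4*cos(2^(3/4)*b/2))*exp(2^(3/4)*b/2)


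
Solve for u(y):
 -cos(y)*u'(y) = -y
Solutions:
 u(y) = C1 + Integral(y/cos(y), y)


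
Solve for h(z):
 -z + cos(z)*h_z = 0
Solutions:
 h(z) = C1 + Integral(z/cos(z), z)


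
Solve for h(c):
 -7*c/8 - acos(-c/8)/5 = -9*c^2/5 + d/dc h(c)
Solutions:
 h(c) = C1 + 3*c^3/5 - 7*c^2/16 - c*acos(-c/8)/5 - sqrt(64 - c^2)/5


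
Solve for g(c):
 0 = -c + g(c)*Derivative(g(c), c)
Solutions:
 g(c) = -sqrt(C1 + c^2)
 g(c) = sqrt(C1 + c^2)


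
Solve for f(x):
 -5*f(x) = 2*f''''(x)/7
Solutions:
 f(x) = (C1*sin(70^(1/4)*x/2) + C2*cos(70^(1/4)*x/2))*exp(-70^(1/4)*x/2) + (C3*sin(70^(1/4)*x/2) + C4*cos(70^(1/4)*x/2))*exp(70^(1/4)*x/2)


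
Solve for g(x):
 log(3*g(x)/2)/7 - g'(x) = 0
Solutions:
 7*Integral(1/(-log(_y) - log(3) + log(2)), (_y, g(x))) = C1 - x


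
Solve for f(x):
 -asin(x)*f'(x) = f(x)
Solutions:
 f(x) = C1*exp(-Integral(1/asin(x), x))


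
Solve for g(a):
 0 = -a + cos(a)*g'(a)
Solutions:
 g(a) = C1 + Integral(a/cos(a), a)


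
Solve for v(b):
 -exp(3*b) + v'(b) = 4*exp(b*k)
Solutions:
 v(b) = C1 + exp(3*b)/3 + 4*exp(b*k)/k


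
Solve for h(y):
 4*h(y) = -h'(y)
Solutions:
 h(y) = C1*exp(-4*y)


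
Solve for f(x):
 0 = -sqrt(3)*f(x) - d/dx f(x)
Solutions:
 f(x) = C1*exp(-sqrt(3)*x)


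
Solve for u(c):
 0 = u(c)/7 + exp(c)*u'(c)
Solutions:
 u(c) = C1*exp(exp(-c)/7)


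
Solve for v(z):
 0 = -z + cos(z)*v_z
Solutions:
 v(z) = C1 + Integral(z/cos(z), z)


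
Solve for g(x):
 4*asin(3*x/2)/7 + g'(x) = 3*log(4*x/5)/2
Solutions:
 g(x) = C1 + 3*x*log(x)/2 - 4*x*asin(3*x/2)/7 - 3*x*log(5)/2 - 3*x/2 + 3*x*log(2) - 4*sqrt(4 - 9*x^2)/21


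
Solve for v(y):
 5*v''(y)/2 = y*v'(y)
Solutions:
 v(y) = C1 + C2*erfi(sqrt(5)*y/5)


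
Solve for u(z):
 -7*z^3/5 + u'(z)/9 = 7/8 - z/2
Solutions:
 u(z) = C1 + 63*z^4/20 - 9*z^2/4 + 63*z/8


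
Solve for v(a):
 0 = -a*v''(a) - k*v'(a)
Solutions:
 v(a) = C1 + a^(1 - re(k))*(C2*sin(log(a)*Abs(im(k))) + C3*cos(log(a)*im(k)))


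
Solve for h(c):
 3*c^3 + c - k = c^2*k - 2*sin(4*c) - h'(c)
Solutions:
 h(c) = C1 - 3*c^4/4 + c^3*k/3 - c^2/2 + c*k + cos(4*c)/2


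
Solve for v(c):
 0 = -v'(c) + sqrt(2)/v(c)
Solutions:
 v(c) = -sqrt(C1 + 2*sqrt(2)*c)
 v(c) = sqrt(C1 + 2*sqrt(2)*c)


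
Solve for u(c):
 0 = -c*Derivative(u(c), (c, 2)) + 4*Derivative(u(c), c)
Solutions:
 u(c) = C1 + C2*c^5


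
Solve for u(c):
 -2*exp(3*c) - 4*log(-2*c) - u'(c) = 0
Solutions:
 u(c) = C1 - 4*c*log(-c) + 4*c*(1 - log(2)) - 2*exp(3*c)/3


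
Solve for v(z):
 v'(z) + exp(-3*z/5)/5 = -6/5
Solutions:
 v(z) = C1 - 6*z/5 + exp(-3*z/5)/3


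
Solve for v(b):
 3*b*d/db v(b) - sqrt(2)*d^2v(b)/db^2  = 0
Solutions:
 v(b) = C1 + C2*erfi(2^(1/4)*sqrt(3)*b/2)


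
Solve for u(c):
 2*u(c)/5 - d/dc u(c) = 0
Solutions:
 u(c) = C1*exp(2*c/5)


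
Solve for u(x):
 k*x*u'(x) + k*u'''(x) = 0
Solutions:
 u(x) = C1 + Integral(C2*airyai(-x) + C3*airybi(-x), x)


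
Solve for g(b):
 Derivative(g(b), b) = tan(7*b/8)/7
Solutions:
 g(b) = C1 - 8*log(cos(7*b/8))/49


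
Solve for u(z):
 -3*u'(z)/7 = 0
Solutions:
 u(z) = C1


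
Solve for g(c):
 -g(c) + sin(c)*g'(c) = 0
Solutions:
 g(c) = C1*sqrt(cos(c) - 1)/sqrt(cos(c) + 1)


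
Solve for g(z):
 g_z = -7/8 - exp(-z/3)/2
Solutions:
 g(z) = C1 - 7*z/8 + 3*exp(-z/3)/2


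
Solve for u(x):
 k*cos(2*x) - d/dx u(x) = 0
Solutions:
 u(x) = C1 + k*sin(2*x)/2


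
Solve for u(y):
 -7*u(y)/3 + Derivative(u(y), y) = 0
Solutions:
 u(y) = C1*exp(7*y/3)


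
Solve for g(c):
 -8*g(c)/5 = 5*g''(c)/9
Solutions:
 g(c) = C1*sin(6*sqrt(2)*c/5) + C2*cos(6*sqrt(2)*c/5)


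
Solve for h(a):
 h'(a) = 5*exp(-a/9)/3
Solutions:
 h(a) = C1 - 15*exp(-a/9)


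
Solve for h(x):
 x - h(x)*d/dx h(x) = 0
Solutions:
 h(x) = -sqrt(C1 + x^2)
 h(x) = sqrt(C1 + x^2)


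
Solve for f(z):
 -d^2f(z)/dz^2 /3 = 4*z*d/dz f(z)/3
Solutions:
 f(z) = C1 + C2*erf(sqrt(2)*z)


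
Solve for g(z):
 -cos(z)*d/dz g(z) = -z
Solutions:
 g(z) = C1 + Integral(z/cos(z), z)


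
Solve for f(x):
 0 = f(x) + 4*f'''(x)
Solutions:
 f(x) = C3*exp(-2^(1/3)*x/2) + (C1*sin(2^(1/3)*sqrt(3)*x/4) + C2*cos(2^(1/3)*sqrt(3)*x/4))*exp(2^(1/3)*x/4)


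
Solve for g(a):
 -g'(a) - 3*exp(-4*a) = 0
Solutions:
 g(a) = C1 + 3*exp(-4*a)/4


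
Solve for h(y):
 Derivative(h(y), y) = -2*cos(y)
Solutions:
 h(y) = C1 - 2*sin(y)


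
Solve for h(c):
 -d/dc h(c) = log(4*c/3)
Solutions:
 h(c) = C1 - c*log(c) + c*log(3/4) + c


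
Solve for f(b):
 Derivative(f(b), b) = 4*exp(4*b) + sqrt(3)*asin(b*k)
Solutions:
 f(b) = C1 + sqrt(3)*Piecewise((b*asin(b*k) + sqrt(-b^2*k^2 + 1)/k, Ne(k, 0)), (0, True)) + exp(4*b)


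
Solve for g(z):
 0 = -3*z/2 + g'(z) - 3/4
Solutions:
 g(z) = C1 + 3*z^2/4 + 3*z/4


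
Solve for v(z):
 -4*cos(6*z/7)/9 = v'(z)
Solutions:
 v(z) = C1 - 14*sin(6*z/7)/27


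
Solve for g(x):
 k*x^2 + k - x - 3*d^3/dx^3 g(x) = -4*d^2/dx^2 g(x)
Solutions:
 g(x) = C1 + C2*x + C3*exp(4*x/3) - k*x^4/48 + x^3*(2 - 3*k)/48 + x^2*(6 - 17*k)/64


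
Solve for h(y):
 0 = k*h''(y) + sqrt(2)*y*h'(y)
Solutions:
 h(y) = C1 + C2*sqrt(k)*erf(2^(3/4)*y*sqrt(1/k)/2)


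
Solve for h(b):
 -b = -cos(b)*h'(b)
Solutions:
 h(b) = C1 + Integral(b/cos(b), b)


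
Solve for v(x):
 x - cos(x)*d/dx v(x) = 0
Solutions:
 v(x) = C1 + Integral(x/cos(x), x)


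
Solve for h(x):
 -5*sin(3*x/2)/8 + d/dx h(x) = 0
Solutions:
 h(x) = C1 - 5*cos(3*x/2)/12


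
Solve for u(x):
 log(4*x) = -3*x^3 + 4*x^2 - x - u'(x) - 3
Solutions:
 u(x) = C1 - 3*x^4/4 + 4*x^3/3 - x^2/2 - x*log(x) - 2*x - x*log(4)


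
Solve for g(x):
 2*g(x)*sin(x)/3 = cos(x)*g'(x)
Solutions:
 g(x) = C1/cos(x)^(2/3)


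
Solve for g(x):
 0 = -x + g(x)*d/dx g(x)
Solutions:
 g(x) = -sqrt(C1 + x^2)
 g(x) = sqrt(C1 + x^2)


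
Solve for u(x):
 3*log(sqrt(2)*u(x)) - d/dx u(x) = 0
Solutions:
 -2*Integral(1/(2*log(_y) + log(2)), (_y, u(x)))/3 = C1 - x


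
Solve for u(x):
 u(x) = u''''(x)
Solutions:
 u(x) = C1*exp(-x) + C2*exp(x) + C3*sin(x) + C4*cos(x)


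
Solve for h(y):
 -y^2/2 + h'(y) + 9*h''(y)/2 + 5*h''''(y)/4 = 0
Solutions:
 h(y) = C1 + C2*exp(-10^(1/3)*y*(-(5 + sqrt(295))^(1/3) + 3*10^(1/3)/(5 + sqrt(295))^(1/3))/10)*sin(10^(1/3)*sqrt(3)*y*(3*10^(1/3)/(5 + sqrt(295))^(1/3) + (5 + sqrt(295))^(1/3))/10) + C3*exp(-10^(1/3)*y*(-(5 + sqrt(295))^(1/3) + 3*10^(1/3)/(5 + sqrt(295))^(1/3))/10)*cos(10^(1/3)*sqrt(3)*y*(3*10^(1/3)/(5 + sqrt(295))^(1/3) + (5 + sqrt(295))^(1/3))/10) + C4*exp(10^(1/3)*y*(-(5 + sqrt(295))^(1/3) + 3*10^(1/3)/(5 + sqrt(295))^(1/3))/5) + y^3/6 - 9*y^2/4 + 81*y/4


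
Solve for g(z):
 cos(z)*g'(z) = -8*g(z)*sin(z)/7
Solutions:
 g(z) = C1*cos(z)^(8/7)


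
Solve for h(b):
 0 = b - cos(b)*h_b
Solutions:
 h(b) = C1 + Integral(b/cos(b), b)


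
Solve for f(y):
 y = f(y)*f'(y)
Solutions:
 f(y) = -sqrt(C1 + y^2)
 f(y) = sqrt(C1 + y^2)


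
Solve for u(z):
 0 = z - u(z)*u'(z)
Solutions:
 u(z) = -sqrt(C1 + z^2)
 u(z) = sqrt(C1 + z^2)


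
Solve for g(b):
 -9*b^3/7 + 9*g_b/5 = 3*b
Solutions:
 g(b) = C1 + 5*b^4/28 + 5*b^2/6


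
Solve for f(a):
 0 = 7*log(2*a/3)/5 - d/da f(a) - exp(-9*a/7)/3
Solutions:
 f(a) = C1 + 7*a*log(a)/5 + 7*a*(-log(3) - 1 + log(2))/5 + 7*exp(-9*a/7)/27


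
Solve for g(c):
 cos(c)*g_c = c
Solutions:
 g(c) = C1 + Integral(c/cos(c), c)


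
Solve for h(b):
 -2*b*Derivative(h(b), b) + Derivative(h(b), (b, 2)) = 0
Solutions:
 h(b) = C1 + C2*erfi(b)


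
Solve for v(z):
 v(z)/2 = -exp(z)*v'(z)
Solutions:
 v(z) = C1*exp(exp(-z)/2)


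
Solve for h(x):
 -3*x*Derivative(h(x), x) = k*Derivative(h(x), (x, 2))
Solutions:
 h(x) = C1 + C2*sqrt(k)*erf(sqrt(6)*x*sqrt(1/k)/2)


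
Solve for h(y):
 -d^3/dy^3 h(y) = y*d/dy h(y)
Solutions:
 h(y) = C1 + Integral(C2*airyai(-y) + C3*airybi(-y), y)


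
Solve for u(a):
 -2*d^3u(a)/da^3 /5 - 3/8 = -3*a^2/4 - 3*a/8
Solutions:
 u(a) = C1 + C2*a + C3*a^2 + a^5/32 + 5*a^4/128 - 5*a^3/32


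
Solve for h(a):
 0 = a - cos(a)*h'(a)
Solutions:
 h(a) = C1 + Integral(a/cos(a), a)


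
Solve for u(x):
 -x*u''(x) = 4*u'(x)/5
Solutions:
 u(x) = C1 + C2*x^(1/5)


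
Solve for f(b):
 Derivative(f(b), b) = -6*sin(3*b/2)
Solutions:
 f(b) = C1 + 4*cos(3*b/2)


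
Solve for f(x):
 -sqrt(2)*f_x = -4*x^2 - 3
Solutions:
 f(x) = C1 + 2*sqrt(2)*x^3/3 + 3*sqrt(2)*x/2


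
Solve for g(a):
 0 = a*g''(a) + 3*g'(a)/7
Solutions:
 g(a) = C1 + C2*a^(4/7)


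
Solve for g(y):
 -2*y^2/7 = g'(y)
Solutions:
 g(y) = C1 - 2*y^3/21


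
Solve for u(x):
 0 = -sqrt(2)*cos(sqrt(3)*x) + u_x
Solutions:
 u(x) = C1 + sqrt(6)*sin(sqrt(3)*x)/3


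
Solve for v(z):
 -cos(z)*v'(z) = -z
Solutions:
 v(z) = C1 + Integral(z/cos(z), z)


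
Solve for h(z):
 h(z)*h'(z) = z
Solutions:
 h(z) = -sqrt(C1 + z^2)
 h(z) = sqrt(C1 + z^2)


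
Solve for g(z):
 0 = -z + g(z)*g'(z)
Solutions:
 g(z) = -sqrt(C1 + z^2)
 g(z) = sqrt(C1 + z^2)


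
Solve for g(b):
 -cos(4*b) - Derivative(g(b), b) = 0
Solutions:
 g(b) = C1 - sin(4*b)/4


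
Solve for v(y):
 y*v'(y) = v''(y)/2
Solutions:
 v(y) = C1 + C2*erfi(y)


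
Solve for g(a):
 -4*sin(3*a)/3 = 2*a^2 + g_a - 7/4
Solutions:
 g(a) = C1 - 2*a^3/3 + 7*a/4 + 4*cos(3*a)/9


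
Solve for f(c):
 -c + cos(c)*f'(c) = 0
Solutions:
 f(c) = C1 + Integral(c/cos(c), c)


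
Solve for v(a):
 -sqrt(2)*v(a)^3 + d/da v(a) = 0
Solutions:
 v(a) = -sqrt(2)*sqrt(-1/(C1 + sqrt(2)*a))/2
 v(a) = sqrt(2)*sqrt(-1/(C1 + sqrt(2)*a))/2


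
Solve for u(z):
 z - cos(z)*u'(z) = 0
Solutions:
 u(z) = C1 + Integral(z/cos(z), z)


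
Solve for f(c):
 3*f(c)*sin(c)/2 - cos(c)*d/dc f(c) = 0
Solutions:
 f(c) = C1/cos(c)^(3/2)


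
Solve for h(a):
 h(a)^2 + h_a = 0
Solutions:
 h(a) = 1/(C1 + a)


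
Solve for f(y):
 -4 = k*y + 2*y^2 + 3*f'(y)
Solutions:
 f(y) = C1 - k*y^2/6 - 2*y^3/9 - 4*y/3


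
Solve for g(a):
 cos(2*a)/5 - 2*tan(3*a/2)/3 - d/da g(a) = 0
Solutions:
 g(a) = C1 + 4*log(cos(3*a/2))/9 + sin(2*a)/10


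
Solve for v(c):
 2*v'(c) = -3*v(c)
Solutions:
 v(c) = C1*exp(-3*c/2)


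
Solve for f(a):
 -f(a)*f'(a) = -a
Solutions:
 f(a) = -sqrt(C1 + a^2)
 f(a) = sqrt(C1 + a^2)


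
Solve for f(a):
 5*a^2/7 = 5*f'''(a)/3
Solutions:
 f(a) = C1 + C2*a + C3*a^2 + a^5/140


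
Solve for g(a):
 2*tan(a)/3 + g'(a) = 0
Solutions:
 g(a) = C1 + 2*log(cos(a))/3


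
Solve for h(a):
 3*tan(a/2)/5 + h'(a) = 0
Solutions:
 h(a) = C1 + 6*log(cos(a/2))/5


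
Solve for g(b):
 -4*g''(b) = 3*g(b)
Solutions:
 g(b) = C1*sin(sqrt(3)*b/2) + C2*cos(sqrt(3)*b/2)


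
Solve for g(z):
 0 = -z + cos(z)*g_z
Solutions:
 g(z) = C1 + Integral(z/cos(z), z)


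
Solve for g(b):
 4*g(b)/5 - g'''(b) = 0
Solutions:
 g(b) = C3*exp(10^(2/3)*b/5) + (C1*sin(10^(2/3)*sqrt(3)*b/10) + C2*cos(10^(2/3)*sqrt(3)*b/10))*exp(-10^(2/3)*b/10)


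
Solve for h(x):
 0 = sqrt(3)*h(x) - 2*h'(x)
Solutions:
 h(x) = C1*exp(sqrt(3)*x/2)


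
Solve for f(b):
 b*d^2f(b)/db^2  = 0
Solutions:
 f(b) = C1 + C2*b


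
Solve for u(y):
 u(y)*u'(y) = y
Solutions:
 u(y) = -sqrt(C1 + y^2)
 u(y) = sqrt(C1 + y^2)


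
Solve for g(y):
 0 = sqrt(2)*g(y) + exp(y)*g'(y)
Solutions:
 g(y) = C1*exp(sqrt(2)*exp(-y))


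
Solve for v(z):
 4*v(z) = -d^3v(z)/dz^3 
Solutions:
 v(z) = C3*exp(-2^(2/3)*z) + (C1*sin(2^(2/3)*sqrt(3)*z/2) + C2*cos(2^(2/3)*sqrt(3)*z/2))*exp(2^(2/3)*z/2)


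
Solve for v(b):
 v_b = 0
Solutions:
 v(b) = C1


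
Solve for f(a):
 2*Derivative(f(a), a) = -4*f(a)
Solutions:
 f(a) = C1*exp(-2*a)


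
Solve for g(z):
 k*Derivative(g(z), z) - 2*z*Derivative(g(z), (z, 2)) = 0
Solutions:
 g(z) = C1 + z^(re(k)/2 + 1)*(C2*sin(log(z)*Abs(im(k))/2) + C3*cos(log(z)*im(k)/2))


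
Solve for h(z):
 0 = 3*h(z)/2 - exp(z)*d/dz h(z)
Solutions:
 h(z) = C1*exp(-3*exp(-z)/2)


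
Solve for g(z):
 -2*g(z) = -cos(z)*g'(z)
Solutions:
 g(z) = C1*(sin(z) + 1)/(sin(z) - 1)


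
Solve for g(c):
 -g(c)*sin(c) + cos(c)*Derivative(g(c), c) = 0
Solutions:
 g(c) = C1/cos(c)


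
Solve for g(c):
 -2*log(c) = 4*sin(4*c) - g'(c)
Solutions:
 g(c) = C1 + 2*c*log(c) - 2*c - cos(4*c)


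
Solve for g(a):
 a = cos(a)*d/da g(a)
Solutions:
 g(a) = C1 + Integral(a/cos(a), a)


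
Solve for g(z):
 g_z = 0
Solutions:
 g(z) = C1


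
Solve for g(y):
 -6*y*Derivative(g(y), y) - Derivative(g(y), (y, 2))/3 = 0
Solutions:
 g(y) = C1 + C2*erf(3*y)


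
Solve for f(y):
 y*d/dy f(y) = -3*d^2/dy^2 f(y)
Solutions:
 f(y) = C1 + C2*erf(sqrt(6)*y/6)


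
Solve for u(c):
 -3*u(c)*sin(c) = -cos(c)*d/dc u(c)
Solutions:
 u(c) = C1/cos(c)^3


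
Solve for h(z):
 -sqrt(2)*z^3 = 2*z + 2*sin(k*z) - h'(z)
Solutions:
 h(z) = C1 + sqrt(2)*z^4/4 + z^2 - 2*cos(k*z)/k


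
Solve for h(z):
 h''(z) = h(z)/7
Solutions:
 h(z) = C1*exp(-sqrt(7)*z/7) + C2*exp(sqrt(7)*z/7)


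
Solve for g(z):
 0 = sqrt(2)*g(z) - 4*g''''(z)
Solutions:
 g(z) = C1*exp(-2^(5/8)*z/2) + C2*exp(2^(5/8)*z/2) + C3*sin(2^(5/8)*z/2) + C4*cos(2^(5/8)*z/2)


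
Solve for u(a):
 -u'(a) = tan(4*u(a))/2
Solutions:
 u(a) = -asin(C1*exp(-2*a))/4 + pi/4
 u(a) = asin(C1*exp(-2*a))/4


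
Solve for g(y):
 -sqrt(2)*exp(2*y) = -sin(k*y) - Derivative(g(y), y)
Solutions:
 g(y) = C1 + sqrt(2)*exp(2*y)/2 + cos(k*y)/k


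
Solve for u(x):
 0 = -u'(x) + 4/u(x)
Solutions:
 u(x) = -sqrt(C1 + 8*x)
 u(x) = sqrt(C1 + 8*x)


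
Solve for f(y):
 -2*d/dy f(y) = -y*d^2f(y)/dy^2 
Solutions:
 f(y) = C1 + C2*y^3


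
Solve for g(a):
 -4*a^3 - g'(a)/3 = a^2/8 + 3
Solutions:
 g(a) = C1 - 3*a^4 - a^3/8 - 9*a


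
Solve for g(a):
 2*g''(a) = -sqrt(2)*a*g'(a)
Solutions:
 g(a) = C1 + C2*erf(2^(1/4)*a/2)


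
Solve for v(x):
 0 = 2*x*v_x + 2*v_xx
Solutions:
 v(x) = C1 + C2*erf(sqrt(2)*x/2)


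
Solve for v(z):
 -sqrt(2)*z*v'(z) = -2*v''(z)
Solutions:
 v(z) = C1 + C2*erfi(2^(1/4)*z/2)


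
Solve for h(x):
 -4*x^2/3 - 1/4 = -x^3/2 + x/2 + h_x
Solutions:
 h(x) = C1 + x^4/8 - 4*x^3/9 - x^2/4 - x/4


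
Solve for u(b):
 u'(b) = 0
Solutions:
 u(b) = C1


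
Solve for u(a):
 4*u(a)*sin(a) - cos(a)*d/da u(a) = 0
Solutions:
 u(a) = C1/cos(a)^4


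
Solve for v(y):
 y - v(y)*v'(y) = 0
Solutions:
 v(y) = -sqrt(C1 + y^2)
 v(y) = sqrt(C1 + y^2)


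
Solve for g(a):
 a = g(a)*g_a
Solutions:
 g(a) = -sqrt(C1 + a^2)
 g(a) = sqrt(C1 + a^2)


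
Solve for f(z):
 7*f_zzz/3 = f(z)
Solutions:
 f(z) = C3*exp(3^(1/3)*7^(2/3)*z/7) + (C1*sin(3^(5/6)*7^(2/3)*z/14) + C2*cos(3^(5/6)*7^(2/3)*z/14))*exp(-3^(1/3)*7^(2/3)*z/14)


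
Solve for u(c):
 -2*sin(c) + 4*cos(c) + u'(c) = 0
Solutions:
 u(c) = C1 - 4*sin(c) - 2*cos(c)


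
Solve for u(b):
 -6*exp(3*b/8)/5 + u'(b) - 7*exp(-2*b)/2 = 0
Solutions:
 u(b) = C1 + 16*exp(3*b/8)/5 - 7*exp(-2*b)/4


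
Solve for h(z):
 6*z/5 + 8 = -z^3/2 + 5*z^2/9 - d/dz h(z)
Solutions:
 h(z) = C1 - z^4/8 + 5*z^3/27 - 3*z^2/5 - 8*z


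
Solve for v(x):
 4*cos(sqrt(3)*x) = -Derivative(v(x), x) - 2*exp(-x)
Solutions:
 v(x) = C1 - 4*sqrt(3)*sin(sqrt(3)*x)/3 + 2*exp(-x)


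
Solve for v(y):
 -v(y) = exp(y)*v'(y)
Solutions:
 v(y) = C1*exp(exp(-y))


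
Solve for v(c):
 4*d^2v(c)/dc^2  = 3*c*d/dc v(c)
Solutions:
 v(c) = C1 + C2*erfi(sqrt(6)*c/4)


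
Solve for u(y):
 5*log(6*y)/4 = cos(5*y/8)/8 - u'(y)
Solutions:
 u(y) = C1 - 5*y*log(y)/4 - 5*y*log(6)/4 + 5*y/4 + sin(5*y/8)/5


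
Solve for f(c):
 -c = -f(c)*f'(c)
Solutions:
 f(c) = -sqrt(C1 + c^2)
 f(c) = sqrt(C1 + c^2)


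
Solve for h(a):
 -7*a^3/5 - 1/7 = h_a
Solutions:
 h(a) = C1 - 7*a^4/20 - a/7


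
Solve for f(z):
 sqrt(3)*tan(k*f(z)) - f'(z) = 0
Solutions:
 f(z) = Piecewise((-asin(exp(C1*k + sqrt(3)*k*z))/k + pi/k, Ne(k, 0)), (nan, True))
 f(z) = Piecewise((asin(exp(C1*k + sqrt(3)*k*z))/k, Ne(k, 0)), (nan, True))


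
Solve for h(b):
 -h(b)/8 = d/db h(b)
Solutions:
 h(b) = C1*exp(-b/8)


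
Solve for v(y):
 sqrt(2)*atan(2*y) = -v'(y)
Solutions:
 v(y) = C1 - sqrt(2)*(y*atan(2*y) - log(4*y^2 + 1)/4)


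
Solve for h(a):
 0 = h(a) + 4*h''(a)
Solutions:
 h(a) = C1*sin(a/2) + C2*cos(a/2)


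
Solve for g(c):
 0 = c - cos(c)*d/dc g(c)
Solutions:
 g(c) = C1 + Integral(c/cos(c), c)


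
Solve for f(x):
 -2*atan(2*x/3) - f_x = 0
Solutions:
 f(x) = C1 - 2*x*atan(2*x/3) + 3*log(4*x^2 + 9)/2


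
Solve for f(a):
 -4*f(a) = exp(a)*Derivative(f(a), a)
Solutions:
 f(a) = C1*exp(4*exp(-a))


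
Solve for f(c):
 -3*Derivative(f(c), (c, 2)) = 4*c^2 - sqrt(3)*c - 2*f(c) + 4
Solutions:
 f(c) = C1*exp(-sqrt(6)*c/3) + C2*exp(sqrt(6)*c/3) + 2*c^2 - sqrt(3)*c/2 + 8


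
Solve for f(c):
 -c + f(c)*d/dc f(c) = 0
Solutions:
 f(c) = -sqrt(C1 + c^2)
 f(c) = sqrt(C1 + c^2)


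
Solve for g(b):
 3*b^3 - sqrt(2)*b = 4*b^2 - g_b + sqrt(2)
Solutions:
 g(b) = C1 - 3*b^4/4 + 4*b^3/3 + sqrt(2)*b^2/2 + sqrt(2)*b


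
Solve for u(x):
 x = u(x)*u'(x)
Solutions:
 u(x) = -sqrt(C1 + x^2)
 u(x) = sqrt(C1 + x^2)


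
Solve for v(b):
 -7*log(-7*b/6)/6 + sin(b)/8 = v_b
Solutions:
 v(b) = C1 - 7*b*log(-b)/6 - 7*b*log(7)/6 + 7*b/6 + 7*b*log(6)/6 - cos(b)/8


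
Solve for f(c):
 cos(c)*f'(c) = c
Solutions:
 f(c) = C1 + Integral(c/cos(c), c)


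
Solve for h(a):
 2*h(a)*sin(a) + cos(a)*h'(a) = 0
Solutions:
 h(a) = C1*cos(a)^2


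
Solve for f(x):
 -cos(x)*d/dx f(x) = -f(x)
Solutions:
 f(x) = C1*sqrt(sin(x) + 1)/sqrt(sin(x) - 1)


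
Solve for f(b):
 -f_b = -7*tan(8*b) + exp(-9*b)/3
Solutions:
 f(b) = C1 + 7*log(tan(8*b)^2 + 1)/16 + exp(-9*b)/27


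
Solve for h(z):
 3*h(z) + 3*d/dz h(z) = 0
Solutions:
 h(z) = C1*exp(-z)


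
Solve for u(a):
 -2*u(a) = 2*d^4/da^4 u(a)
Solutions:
 u(a) = (C1*sin(sqrt(2)*a/2) + C2*cos(sqrt(2)*a/2))*exp(-sqrt(2)*a/2) + (C3*sin(sqrt(2)*a/2) + C4*cos(sqrt(2)*a/2))*exp(sqrt(2)*a/2)


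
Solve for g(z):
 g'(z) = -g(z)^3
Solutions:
 g(z) = -sqrt(2)*sqrt(-1/(C1 - z))/2
 g(z) = sqrt(2)*sqrt(-1/(C1 - z))/2


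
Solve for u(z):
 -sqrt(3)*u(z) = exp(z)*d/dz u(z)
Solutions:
 u(z) = C1*exp(sqrt(3)*exp(-z))


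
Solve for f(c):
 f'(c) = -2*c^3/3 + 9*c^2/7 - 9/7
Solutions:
 f(c) = C1 - c^4/6 + 3*c^3/7 - 9*c/7


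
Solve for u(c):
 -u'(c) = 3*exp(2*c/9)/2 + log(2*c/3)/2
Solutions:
 u(c) = C1 - c*log(c)/2 + c*(-log(2) + 1 + log(3))/2 - 27*exp(2*c/9)/4


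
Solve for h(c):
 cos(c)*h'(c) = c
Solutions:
 h(c) = C1 + Integral(c/cos(c), c)


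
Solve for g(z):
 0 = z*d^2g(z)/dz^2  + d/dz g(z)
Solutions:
 g(z) = C1 + C2*log(z)


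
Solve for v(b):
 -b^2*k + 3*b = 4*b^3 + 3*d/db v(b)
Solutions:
 v(b) = C1 - b^4/3 - b^3*k/9 + b^2/2


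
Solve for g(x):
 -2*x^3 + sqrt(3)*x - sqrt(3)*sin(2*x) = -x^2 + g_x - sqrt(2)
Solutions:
 g(x) = C1 - x^4/2 + x^3/3 + sqrt(3)*x^2/2 + sqrt(2)*x + sqrt(3)*cos(2*x)/2


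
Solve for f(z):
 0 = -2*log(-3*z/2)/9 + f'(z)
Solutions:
 f(z) = C1 + 2*z*log(-z)/9 + 2*z*(-1 - log(2) + log(3))/9


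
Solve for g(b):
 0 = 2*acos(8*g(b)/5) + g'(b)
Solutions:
 Integral(1/acos(8*_y/5), (_y, g(b))) = C1 - 2*b


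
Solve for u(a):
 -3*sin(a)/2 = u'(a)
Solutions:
 u(a) = C1 + 3*cos(a)/2


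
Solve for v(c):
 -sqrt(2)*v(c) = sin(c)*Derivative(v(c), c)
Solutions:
 v(c) = C1*(cos(c) + 1)^(sqrt(2)/2)/(cos(c) - 1)^(sqrt(2)/2)


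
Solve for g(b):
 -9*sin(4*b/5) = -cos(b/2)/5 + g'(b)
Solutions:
 g(b) = C1 + 2*sin(b/2)/5 + 45*cos(4*b/5)/4


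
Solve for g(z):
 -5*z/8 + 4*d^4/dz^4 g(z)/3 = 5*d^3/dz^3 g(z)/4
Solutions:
 g(z) = C1 + C2*z + C3*z^2 + C4*exp(15*z/16) - z^4/48 - 4*z^3/45


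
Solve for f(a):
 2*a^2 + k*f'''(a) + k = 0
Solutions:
 f(a) = C1 + C2*a + C3*a^2 - a^5/(30*k) - a^3/6


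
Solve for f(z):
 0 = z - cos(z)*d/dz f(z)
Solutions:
 f(z) = C1 + Integral(z/cos(z), z)


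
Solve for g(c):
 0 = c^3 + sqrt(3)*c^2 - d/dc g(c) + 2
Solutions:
 g(c) = C1 + c^4/4 + sqrt(3)*c^3/3 + 2*c


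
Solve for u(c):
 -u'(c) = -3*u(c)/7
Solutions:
 u(c) = C1*exp(3*c/7)


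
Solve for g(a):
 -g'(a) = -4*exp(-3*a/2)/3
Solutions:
 g(a) = C1 - 8*exp(-3*a/2)/9


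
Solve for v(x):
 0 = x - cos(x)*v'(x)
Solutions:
 v(x) = C1 + Integral(x/cos(x), x)


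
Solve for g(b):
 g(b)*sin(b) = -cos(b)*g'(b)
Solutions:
 g(b) = C1*cos(b)


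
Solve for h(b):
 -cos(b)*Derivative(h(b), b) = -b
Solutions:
 h(b) = C1 + Integral(b/cos(b), b)


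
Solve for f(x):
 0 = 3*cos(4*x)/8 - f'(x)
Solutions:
 f(x) = C1 + 3*sin(4*x)/32


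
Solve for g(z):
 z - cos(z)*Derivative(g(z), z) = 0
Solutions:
 g(z) = C1 + Integral(z/cos(z), z)


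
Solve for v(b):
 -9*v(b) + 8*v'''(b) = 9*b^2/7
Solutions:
 v(b) = C3*exp(3^(2/3)*b/2) - b^2/7 + (C1*sin(3*3^(1/6)*b/4) + C2*cos(3*3^(1/6)*b/4))*exp(-3^(2/3)*b/4)


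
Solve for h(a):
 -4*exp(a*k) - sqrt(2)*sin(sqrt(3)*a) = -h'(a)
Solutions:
 h(a) = C1 - sqrt(6)*cos(sqrt(3)*a)/3 + 4*exp(a*k)/k


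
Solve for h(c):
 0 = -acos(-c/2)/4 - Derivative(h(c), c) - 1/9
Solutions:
 h(c) = C1 - c*acos(-c/2)/4 - c/9 - sqrt(4 - c^2)/4


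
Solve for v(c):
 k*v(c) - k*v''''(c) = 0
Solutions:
 v(c) = C1*exp(-c) + C2*exp(c) + C3*sin(c) + C4*cos(c)


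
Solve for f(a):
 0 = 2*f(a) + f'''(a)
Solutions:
 f(a) = C3*exp(-2^(1/3)*a) + (C1*sin(2^(1/3)*sqrt(3)*a/2) + C2*cos(2^(1/3)*sqrt(3)*a/2))*exp(2^(1/3)*a/2)


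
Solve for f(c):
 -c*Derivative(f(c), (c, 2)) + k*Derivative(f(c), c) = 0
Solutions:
 f(c) = C1 + c^(re(k) + 1)*(C2*sin(log(c)*Abs(im(k))) + C3*cos(log(c)*im(k)))


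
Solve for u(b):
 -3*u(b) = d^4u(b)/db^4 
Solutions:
 u(b) = (C1*sin(sqrt(2)*3^(1/4)*b/2) + C2*cos(sqrt(2)*3^(1/4)*b/2))*exp(-sqrt(2)*3^(1/4)*b/2) + (C3*sin(sqrt(2)*3^(1/4)*b/2) + C4*cos(sqrt(2)*3^(1/4)*b/2))*exp(sqrt(2)*3^(1/4)*b/2)


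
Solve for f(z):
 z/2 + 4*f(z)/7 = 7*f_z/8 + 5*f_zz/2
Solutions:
 f(z) = C1*exp(z*(-49 + sqrt(20321))/280) + C2*exp(-z*(49 + sqrt(20321))/280) - 7*z/8 - 343/256


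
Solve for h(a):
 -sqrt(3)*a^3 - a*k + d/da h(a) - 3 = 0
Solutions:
 h(a) = C1 + sqrt(3)*a^4/4 + a^2*k/2 + 3*a


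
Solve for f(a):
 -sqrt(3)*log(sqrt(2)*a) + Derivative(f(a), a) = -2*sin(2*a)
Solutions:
 f(a) = C1 + sqrt(3)*a*(log(a) - 1) + sqrt(3)*a*log(2)/2 + cos(2*a)


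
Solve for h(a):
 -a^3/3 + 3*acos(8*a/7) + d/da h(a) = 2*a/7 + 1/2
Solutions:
 h(a) = C1 + a^4/12 + a^2/7 - 3*a*acos(8*a/7) + a/2 + 3*sqrt(49 - 64*a^2)/8


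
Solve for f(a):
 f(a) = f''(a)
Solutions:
 f(a) = C1*exp(-a) + C2*exp(a)


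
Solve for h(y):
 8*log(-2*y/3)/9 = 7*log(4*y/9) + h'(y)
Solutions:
 h(y) = C1 - 55*y*log(y)/9 + y*(-118*log(2) + 55 + 118*log(3) + 8*I*pi)/9


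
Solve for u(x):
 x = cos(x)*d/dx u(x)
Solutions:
 u(x) = C1 + Integral(x/cos(x), x)


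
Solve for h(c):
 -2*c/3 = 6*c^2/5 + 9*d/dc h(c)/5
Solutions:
 h(c) = C1 - 2*c^3/9 - 5*c^2/27


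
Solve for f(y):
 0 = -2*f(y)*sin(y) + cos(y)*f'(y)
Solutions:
 f(y) = C1/cos(y)^2


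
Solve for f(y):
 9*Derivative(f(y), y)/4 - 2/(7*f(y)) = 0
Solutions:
 f(y) = -sqrt(C1 + 112*y)/21
 f(y) = sqrt(C1 + 112*y)/21


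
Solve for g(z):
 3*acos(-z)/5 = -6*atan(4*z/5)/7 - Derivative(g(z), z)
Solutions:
 g(z) = C1 - 3*z*acos(-z)/5 - 6*z*atan(4*z/5)/7 - 3*sqrt(1 - z^2)/5 + 15*log(16*z^2 + 25)/28


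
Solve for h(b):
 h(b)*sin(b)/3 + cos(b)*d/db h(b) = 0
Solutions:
 h(b) = C1*cos(b)^(1/3)


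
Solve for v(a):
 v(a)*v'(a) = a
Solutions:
 v(a) = -sqrt(C1 + a^2)
 v(a) = sqrt(C1 + a^2)


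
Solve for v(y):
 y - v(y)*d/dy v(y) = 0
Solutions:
 v(y) = -sqrt(C1 + y^2)
 v(y) = sqrt(C1 + y^2)


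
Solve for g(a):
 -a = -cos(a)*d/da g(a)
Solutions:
 g(a) = C1 + Integral(a/cos(a), a)


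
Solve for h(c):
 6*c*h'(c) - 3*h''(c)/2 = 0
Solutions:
 h(c) = C1 + C2*erfi(sqrt(2)*c)


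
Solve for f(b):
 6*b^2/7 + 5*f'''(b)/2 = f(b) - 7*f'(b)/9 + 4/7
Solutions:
 f(b) = C1*exp(15^(1/3)*b*(-(1215 + sqrt(1517385))^(1/3) + 14*15^(1/3)/(1215 + sqrt(1517385))^(1/3))/90)*sin(3^(1/6)*5^(1/3)*b*(42*5^(1/3)/(1215 + sqrt(1517385))^(1/3) + 3^(2/3)*(1215 + sqrt(1517385))^(1/3))/90) + C2*exp(15^(1/3)*b*(-(1215 + sqrt(1517385))^(1/3) + 14*15^(1/3)/(1215 + sqrt(1517385))^(1/3))/90)*cos(3^(1/6)*5^(1/3)*b*(42*5^(1/3)/(1215 + sqrt(1517385))^(1/3) + 3^(2/3)*(1215 + sqrt(1517385))^(1/3))/90) + C3*exp(-15^(1/3)*b*(-(1215 + sqrt(1517385))^(1/3) + 14*15^(1/3)/(1215 + sqrt(1517385))^(1/3))/45) + 6*b^2/7 + 4*b/3 + 88/189


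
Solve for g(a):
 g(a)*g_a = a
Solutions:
 g(a) = -sqrt(C1 + a^2)
 g(a) = sqrt(C1 + a^2)


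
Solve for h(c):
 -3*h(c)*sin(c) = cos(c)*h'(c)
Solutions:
 h(c) = C1*cos(c)^3


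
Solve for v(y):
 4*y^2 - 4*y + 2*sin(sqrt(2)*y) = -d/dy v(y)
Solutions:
 v(y) = C1 - 4*y^3/3 + 2*y^2 + sqrt(2)*cos(sqrt(2)*y)


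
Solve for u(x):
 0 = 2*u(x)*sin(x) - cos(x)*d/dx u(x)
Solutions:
 u(x) = C1/cos(x)^2


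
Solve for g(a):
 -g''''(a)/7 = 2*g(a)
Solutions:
 g(a) = (C1*sin(2^(3/4)*7^(1/4)*a/2) + C2*cos(2^(3/4)*7^(1/4)*a/2))*exp(-2^(3/4)*7^(1/4)*a/2) + (C3*sin(2^(3/4)*7^(1/4)*a/2) + C4*cos(2^(3/4)*7^(1/4)*a/2))*exp(2^(3/4)*7^(1/4)*a/2)


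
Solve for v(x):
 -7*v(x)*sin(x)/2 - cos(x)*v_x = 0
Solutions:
 v(x) = C1*cos(x)^(7/2)


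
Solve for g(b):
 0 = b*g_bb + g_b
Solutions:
 g(b) = C1 + C2*log(b)


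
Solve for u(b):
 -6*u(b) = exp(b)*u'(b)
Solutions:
 u(b) = C1*exp(6*exp(-b))


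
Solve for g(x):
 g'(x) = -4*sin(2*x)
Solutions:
 g(x) = C1 + 2*cos(2*x)


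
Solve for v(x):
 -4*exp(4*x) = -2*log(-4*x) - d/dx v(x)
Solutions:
 v(x) = C1 - 2*x*log(-x) + 2*x*(1 - 2*log(2)) + exp(4*x)


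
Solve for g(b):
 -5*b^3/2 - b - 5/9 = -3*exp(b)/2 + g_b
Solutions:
 g(b) = C1 - 5*b^4/8 - b^2/2 - 5*b/9 + 3*exp(b)/2


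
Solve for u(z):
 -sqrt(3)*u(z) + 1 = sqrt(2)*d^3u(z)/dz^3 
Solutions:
 u(z) = C3*exp(-2^(5/6)*3^(1/6)*z/2) + (C1*sin(2^(5/6)*3^(2/3)*z/4) + C2*cos(2^(5/6)*3^(2/3)*z/4))*exp(2^(5/6)*3^(1/6)*z/4) + sqrt(3)/3


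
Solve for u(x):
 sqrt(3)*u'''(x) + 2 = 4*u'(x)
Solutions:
 u(x) = C1 + C2*exp(-2*3^(3/4)*x/3) + C3*exp(2*3^(3/4)*x/3) + x/2


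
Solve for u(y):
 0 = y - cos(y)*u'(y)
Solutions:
 u(y) = C1 + Integral(y/cos(y), y)


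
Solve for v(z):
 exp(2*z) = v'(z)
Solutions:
 v(z) = C1 + exp(2*z)/2


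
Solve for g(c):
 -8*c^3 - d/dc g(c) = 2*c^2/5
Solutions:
 g(c) = C1 - 2*c^4 - 2*c^3/15


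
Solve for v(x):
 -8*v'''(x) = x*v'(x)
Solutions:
 v(x) = C1 + Integral(C2*airyai(-x/2) + C3*airybi(-x/2), x)


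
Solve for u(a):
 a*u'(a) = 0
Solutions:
 u(a) = C1


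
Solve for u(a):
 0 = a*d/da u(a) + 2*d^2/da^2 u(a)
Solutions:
 u(a) = C1 + C2*erf(a/2)


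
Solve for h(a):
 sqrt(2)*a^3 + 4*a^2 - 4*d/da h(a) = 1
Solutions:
 h(a) = C1 + sqrt(2)*a^4/16 + a^3/3 - a/4


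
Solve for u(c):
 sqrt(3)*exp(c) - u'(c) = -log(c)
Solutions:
 u(c) = C1 + c*log(c) - c + sqrt(3)*exp(c)


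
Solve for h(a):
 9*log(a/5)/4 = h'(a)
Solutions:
 h(a) = C1 + 9*a*log(a)/4 - 9*a*log(5)/4 - 9*a/4


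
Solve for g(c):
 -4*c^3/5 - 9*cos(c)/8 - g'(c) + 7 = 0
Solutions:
 g(c) = C1 - c^4/5 + 7*c - 9*sin(c)/8


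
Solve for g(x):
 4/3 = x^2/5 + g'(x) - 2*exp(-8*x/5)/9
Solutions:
 g(x) = C1 - x^3/15 + 4*x/3 - 5*exp(-8*x/5)/36


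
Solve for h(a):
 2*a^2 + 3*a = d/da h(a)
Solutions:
 h(a) = C1 + 2*a^3/3 + 3*a^2/2


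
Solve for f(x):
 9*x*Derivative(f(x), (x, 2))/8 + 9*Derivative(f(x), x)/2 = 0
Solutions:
 f(x) = C1 + C2/x^3


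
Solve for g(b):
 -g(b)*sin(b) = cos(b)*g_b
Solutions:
 g(b) = C1*cos(b)


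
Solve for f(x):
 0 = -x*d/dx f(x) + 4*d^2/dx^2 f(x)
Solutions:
 f(x) = C1 + C2*erfi(sqrt(2)*x/4)


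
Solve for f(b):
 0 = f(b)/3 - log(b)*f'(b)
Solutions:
 f(b) = C1*exp(li(b)/3)


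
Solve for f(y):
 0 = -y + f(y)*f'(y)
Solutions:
 f(y) = -sqrt(C1 + y^2)
 f(y) = sqrt(C1 + y^2)


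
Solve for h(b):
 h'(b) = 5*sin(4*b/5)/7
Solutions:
 h(b) = C1 - 25*cos(4*b/5)/28


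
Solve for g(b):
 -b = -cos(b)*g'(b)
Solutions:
 g(b) = C1 + Integral(b/cos(b), b)


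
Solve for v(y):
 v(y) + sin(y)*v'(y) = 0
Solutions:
 v(y) = C1*sqrt(cos(y) + 1)/sqrt(cos(y) - 1)


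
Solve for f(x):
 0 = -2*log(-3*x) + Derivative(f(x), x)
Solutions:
 f(x) = C1 + 2*x*log(-x) + 2*x*(-1 + log(3))


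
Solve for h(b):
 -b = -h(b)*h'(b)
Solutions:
 h(b) = -sqrt(C1 + b^2)
 h(b) = sqrt(C1 + b^2)


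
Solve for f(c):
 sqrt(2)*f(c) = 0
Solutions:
 f(c) = 0


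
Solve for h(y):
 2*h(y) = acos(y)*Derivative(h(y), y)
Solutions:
 h(y) = C1*exp(2*Integral(1/acos(y), y))


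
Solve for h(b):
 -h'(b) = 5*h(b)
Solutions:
 h(b) = C1*exp(-5*b)


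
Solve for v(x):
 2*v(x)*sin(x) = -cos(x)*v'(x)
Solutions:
 v(x) = C1*cos(x)^2


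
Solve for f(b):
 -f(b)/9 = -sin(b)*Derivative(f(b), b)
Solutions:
 f(b) = C1*(cos(b) - 1)^(1/18)/(cos(b) + 1)^(1/18)


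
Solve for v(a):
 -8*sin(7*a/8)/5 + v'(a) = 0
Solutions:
 v(a) = C1 - 64*cos(7*a/8)/35


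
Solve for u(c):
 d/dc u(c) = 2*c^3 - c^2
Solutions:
 u(c) = C1 + c^4/2 - c^3/3


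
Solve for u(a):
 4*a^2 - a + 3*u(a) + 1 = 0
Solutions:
 u(a) = -4*a^2/3 + a/3 - 1/3


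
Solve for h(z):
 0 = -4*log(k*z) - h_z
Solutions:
 h(z) = C1 - 4*z*log(k*z) + 4*z


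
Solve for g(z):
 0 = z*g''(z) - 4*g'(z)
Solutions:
 g(z) = C1 + C2*z^5


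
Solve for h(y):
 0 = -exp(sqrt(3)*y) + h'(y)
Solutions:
 h(y) = C1 + sqrt(3)*exp(sqrt(3)*y)/3


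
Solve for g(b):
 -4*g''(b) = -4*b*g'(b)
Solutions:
 g(b) = C1 + C2*erfi(sqrt(2)*b/2)


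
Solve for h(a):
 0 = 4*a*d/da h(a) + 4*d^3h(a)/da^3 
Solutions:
 h(a) = C1 + Integral(C2*airyai(-a) + C3*airybi(-a), a)


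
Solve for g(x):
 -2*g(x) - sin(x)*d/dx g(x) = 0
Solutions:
 g(x) = C1*(cos(x) + 1)/(cos(x) - 1)


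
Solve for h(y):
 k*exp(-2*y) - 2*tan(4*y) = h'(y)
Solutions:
 h(y) = C1 - k*exp(-2*y)/2 - log(tan(4*y)^2 + 1)/4


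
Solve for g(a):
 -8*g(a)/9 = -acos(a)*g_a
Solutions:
 g(a) = C1*exp(8*Integral(1/acos(a), a)/9)


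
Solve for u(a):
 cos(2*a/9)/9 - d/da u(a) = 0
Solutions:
 u(a) = C1 + sin(2*a/9)/2


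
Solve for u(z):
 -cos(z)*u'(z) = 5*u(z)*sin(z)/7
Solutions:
 u(z) = C1*cos(z)^(5/7)


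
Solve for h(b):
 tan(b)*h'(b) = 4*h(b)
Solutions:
 h(b) = C1*sin(b)^4


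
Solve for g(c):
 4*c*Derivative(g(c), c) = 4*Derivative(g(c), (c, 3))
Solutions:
 g(c) = C1 + Integral(C2*airyai(c) + C3*airybi(c), c)


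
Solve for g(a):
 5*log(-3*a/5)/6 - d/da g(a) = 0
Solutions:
 g(a) = C1 + 5*a*log(-a)/6 + 5*a*(-log(5) - 1 + log(3))/6


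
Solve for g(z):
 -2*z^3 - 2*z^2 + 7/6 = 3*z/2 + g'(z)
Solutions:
 g(z) = C1 - z^4/2 - 2*z^3/3 - 3*z^2/4 + 7*z/6


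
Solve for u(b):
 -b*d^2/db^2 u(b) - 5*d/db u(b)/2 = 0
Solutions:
 u(b) = C1 + C2/b^(3/2)


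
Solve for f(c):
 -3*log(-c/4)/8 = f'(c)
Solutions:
 f(c) = C1 - 3*c*log(-c)/8 + 3*c*(1 + 2*log(2))/8


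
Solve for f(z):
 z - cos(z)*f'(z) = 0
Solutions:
 f(z) = C1 + Integral(z/cos(z), z)


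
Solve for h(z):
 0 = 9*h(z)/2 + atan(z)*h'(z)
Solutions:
 h(z) = C1*exp(-9*Integral(1/atan(z), z)/2)


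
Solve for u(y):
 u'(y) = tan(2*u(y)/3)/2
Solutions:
 u(y) = -3*asin(C1*exp(y/3))/2 + 3*pi/2
 u(y) = 3*asin(C1*exp(y/3))/2


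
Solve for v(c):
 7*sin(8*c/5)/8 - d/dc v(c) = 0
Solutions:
 v(c) = C1 - 35*cos(8*c/5)/64


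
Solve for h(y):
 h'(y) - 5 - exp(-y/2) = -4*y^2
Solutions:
 h(y) = C1 - 4*y^3/3 + 5*y - 2*exp(-y/2)


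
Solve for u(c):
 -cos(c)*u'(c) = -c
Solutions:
 u(c) = C1 + Integral(c/cos(c), c)


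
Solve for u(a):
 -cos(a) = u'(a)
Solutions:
 u(a) = C1 - sin(a)


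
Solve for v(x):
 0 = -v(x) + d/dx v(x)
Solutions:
 v(x) = C1*exp(x)


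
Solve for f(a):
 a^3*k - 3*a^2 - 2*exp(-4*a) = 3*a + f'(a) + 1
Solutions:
 f(a) = C1 + a^4*k/4 - a^3 - 3*a^2/2 - a + exp(-4*a)/2


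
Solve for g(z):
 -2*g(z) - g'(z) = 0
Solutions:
 g(z) = C1*exp(-2*z)


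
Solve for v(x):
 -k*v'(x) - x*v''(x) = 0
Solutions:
 v(x) = C1 + x^(1 - re(k))*(C2*sin(log(x)*Abs(im(k))) + C3*cos(log(x)*im(k)))


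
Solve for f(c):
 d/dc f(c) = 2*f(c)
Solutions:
 f(c) = C1*exp(2*c)


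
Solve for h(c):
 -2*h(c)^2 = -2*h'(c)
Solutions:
 h(c) = -1/(C1 + c)


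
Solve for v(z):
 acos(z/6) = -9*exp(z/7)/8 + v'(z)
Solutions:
 v(z) = C1 + z*acos(z/6) - sqrt(36 - z^2) + 63*exp(z/7)/8


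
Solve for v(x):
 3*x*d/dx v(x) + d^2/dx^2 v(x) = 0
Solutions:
 v(x) = C1 + C2*erf(sqrt(6)*x/2)


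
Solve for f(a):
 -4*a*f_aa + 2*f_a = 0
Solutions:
 f(a) = C1 + C2*a^(3/2)


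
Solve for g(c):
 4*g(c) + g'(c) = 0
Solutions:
 g(c) = C1*exp(-4*c)


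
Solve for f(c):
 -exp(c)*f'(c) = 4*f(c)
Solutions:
 f(c) = C1*exp(4*exp(-c))


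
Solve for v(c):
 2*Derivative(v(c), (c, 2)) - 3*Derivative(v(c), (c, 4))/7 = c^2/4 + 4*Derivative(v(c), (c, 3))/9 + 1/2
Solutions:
 v(c) = C1 + C2*c + C3*exp(c*(-14 + sqrt(3598))/27) + C4*exp(-c*(14 + sqrt(3598))/27) + c^4/96 + c^3/108 + 1433*c^2/9072


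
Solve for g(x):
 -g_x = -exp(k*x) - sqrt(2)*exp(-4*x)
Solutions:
 g(x) = C1 - sqrt(2)*exp(-4*x)/4 + exp(k*x)/k


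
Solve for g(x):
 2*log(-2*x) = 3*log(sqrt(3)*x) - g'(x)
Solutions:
 g(x) = C1 + x*log(x) + x*(-2*log(2) - 1 + 3*log(3)/2 - 2*I*pi)


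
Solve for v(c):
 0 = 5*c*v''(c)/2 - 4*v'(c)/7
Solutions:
 v(c) = C1 + C2*c^(43/35)


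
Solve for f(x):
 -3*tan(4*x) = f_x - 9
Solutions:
 f(x) = C1 + 9*x + 3*log(cos(4*x))/4


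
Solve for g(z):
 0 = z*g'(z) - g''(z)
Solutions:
 g(z) = C1 + C2*erfi(sqrt(2)*z/2)


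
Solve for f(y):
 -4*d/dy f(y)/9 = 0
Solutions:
 f(y) = C1


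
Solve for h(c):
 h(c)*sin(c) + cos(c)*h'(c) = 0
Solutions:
 h(c) = C1*cos(c)


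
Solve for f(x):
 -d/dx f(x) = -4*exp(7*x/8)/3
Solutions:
 f(x) = C1 + 32*exp(7*x/8)/21


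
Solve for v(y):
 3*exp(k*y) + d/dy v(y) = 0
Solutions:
 v(y) = C1 - 3*exp(k*y)/k


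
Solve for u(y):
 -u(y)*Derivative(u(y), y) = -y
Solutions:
 u(y) = -sqrt(C1 + y^2)
 u(y) = sqrt(C1 + y^2)


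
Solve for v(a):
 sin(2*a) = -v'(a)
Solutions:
 v(a) = C1 + cos(2*a)/2


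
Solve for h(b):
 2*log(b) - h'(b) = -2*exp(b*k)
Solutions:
 h(b) = C1 + 2*b*log(b) - 2*b + Piecewise((2*exp(b*k)/k, Ne(k, 0)), (2*b, True))


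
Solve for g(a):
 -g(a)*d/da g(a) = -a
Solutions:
 g(a) = -sqrt(C1 + a^2)
 g(a) = sqrt(C1 + a^2)


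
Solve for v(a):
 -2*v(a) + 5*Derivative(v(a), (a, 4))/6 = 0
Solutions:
 v(a) = C1*exp(-sqrt(2)*3^(1/4)*5^(3/4)*a/5) + C2*exp(sqrt(2)*3^(1/4)*5^(3/4)*a/5) + C3*sin(sqrt(2)*3^(1/4)*5^(3/4)*a/5) + C4*cos(sqrt(2)*3^(1/4)*5^(3/4)*a/5)


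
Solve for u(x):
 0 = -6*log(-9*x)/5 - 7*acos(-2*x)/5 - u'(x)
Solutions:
 u(x) = C1 - 6*x*log(-x)/5 - 7*x*acos(-2*x)/5 - 12*x*log(3)/5 + 6*x/5 - 7*sqrt(1 - 4*x^2)/10


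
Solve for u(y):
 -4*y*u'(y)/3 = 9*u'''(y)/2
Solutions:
 u(y) = C1 + Integral(C2*airyai(-2*y/3) + C3*airybi(-2*y/3), y)


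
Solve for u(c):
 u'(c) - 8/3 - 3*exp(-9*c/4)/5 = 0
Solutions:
 u(c) = C1 + 8*c/3 - 4*exp(-9*c/4)/15


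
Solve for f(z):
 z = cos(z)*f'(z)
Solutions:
 f(z) = C1 + Integral(z/cos(z), z)


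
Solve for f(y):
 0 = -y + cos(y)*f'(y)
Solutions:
 f(y) = C1 + Integral(y/cos(y), y)


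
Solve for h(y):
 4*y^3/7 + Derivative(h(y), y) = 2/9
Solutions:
 h(y) = C1 - y^4/7 + 2*y/9


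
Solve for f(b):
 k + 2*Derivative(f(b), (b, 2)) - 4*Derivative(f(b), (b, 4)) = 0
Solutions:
 f(b) = C1 + C2*b + C3*exp(-sqrt(2)*b/2) + C4*exp(sqrt(2)*b/2) - b^2*k/4


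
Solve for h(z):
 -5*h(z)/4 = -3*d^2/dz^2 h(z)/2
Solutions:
 h(z) = C1*exp(-sqrt(30)*z/6) + C2*exp(sqrt(30)*z/6)


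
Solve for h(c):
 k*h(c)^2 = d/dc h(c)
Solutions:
 h(c) = -1/(C1 + c*k)


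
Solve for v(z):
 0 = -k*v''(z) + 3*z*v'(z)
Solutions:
 v(z) = C1 + C2*erf(sqrt(6)*z*sqrt(-1/k)/2)/sqrt(-1/k)


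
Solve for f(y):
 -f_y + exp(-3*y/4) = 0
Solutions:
 f(y) = C1 - 4*exp(-3*y/4)/3


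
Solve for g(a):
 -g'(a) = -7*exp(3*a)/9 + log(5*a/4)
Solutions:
 g(a) = C1 - a*log(a) + a*(-log(5) + 1 + 2*log(2)) + 7*exp(3*a)/27


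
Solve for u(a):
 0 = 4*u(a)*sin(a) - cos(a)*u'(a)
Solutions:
 u(a) = C1/cos(a)^4


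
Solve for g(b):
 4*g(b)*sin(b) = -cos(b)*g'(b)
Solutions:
 g(b) = C1*cos(b)^4


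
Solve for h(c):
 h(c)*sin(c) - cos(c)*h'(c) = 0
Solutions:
 h(c) = C1/cos(c)


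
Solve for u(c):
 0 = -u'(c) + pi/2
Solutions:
 u(c) = C1 + pi*c/2


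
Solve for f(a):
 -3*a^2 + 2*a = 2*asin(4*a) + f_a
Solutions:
 f(a) = C1 - a^3 + a^2 - 2*a*asin(4*a) - sqrt(1 - 16*a^2)/2


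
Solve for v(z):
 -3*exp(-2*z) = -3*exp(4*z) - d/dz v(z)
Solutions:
 v(z) = C1 - 3*exp(4*z)/4 - 3*exp(-2*z)/2


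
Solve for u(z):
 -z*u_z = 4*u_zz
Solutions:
 u(z) = C1 + C2*erf(sqrt(2)*z/4)


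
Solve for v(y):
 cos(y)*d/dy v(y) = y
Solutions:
 v(y) = C1 + Integral(y/cos(y), y)


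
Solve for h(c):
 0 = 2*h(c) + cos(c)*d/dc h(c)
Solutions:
 h(c) = C1*(sin(c) - 1)/(sin(c) + 1)


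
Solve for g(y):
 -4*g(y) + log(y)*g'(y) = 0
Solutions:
 g(y) = C1*exp(4*li(y))


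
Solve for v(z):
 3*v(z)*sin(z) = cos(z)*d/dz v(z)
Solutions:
 v(z) = C1/cos(z)^3


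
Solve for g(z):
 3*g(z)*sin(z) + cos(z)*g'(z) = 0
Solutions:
 g(z) = C1*cos(z)^3


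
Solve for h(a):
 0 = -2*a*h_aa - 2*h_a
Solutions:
 h(a) = C1 + C2*log(a)


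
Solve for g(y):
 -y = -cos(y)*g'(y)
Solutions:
 g(y) = C1 + Integral(y/cos(y), y)


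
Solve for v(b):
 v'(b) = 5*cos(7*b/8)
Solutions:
 v(b) = C1 + 40*sin(7*b/8)/7


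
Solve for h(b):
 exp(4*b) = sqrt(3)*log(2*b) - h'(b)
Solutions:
 h(b) = C1 + sqrt(3)*b*log(b) + sqrt(3)*b*(-1 + log(2)) - exp(4*b)/4


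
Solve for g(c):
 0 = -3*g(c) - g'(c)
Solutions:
 g(c) = C1*exp(-3*c)


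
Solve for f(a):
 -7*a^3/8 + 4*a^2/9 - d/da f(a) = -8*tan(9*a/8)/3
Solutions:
 f(a) = C1 - 7*a^4/32 + 4*a^3/27 - 64*log(cos(9*a/8))/27


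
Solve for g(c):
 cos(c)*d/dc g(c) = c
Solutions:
 g(c) = C1 + Integral(c/cos(c), c)


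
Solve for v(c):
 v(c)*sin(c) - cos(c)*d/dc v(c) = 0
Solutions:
 v(c) = C1/cos(c)


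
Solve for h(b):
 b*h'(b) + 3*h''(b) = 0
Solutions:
 h(b) = C1 + C2*erf(sqrt(6)*b/6)


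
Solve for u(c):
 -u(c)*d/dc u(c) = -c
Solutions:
 u(c) = -sqrt(C1 + c^2)
 u(c) = sqrt(C1 + c^2)


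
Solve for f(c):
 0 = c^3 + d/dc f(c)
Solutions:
 f(c) = C1 - c^4/4


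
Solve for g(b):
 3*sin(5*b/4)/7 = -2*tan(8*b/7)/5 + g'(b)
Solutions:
 g(b) = C1 - 7*log(cos(8*b/7))/20 - 12*cos(5*b/4)/35


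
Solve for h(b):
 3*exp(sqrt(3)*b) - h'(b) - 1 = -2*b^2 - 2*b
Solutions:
 h(b) = C1 + 2*b^3/3 + b^2 - b + sqrt(3)*exp(sqrt(3)*b)
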